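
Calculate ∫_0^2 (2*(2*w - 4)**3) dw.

Let u = 2*w - 4, so du = 2 dw. When w = 0, u = -4; when w = 2, u = 0.
The integral becomes ∫ u**3 du from -4 to 0, with antiderivative u**4/4.
Back in w: F(w) = (2*w - 4)**4/4.
Then F(2) - F(0) = (0) - (64) = -64.

-64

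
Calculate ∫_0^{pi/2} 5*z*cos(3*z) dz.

-5*pi/6 - 5/9

Integrate by parts once (u = z, dv = 5*cos(3*z) dz).
An antiderivative is F(z) = 5*z*sin(3*z)/3 + 5*cos(3*z)/9.
Then F(pi/2) - F(0) = (-5*pi/6) - (5/9) = -5*pi/6 - 5/9.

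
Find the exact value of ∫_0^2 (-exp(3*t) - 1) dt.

-exp(6)/3 - 5/3

An antiderivative is F(t) = -exp(3*t)/3 - t.
Then F(2) - F(0) = (-exp(6)/3 - 2) - (-1/3) = -exp(6)/3 - 5/3.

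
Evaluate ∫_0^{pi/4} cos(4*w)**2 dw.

Use the identity cos^2(4*w) = (1 + cos(8*w))/2.
An antiderivative is F(w) = w/2 + sin(8*w)/16.
Then F(pi/4) - F(0) = (pi/8) - (0) = pi/8.

pi/8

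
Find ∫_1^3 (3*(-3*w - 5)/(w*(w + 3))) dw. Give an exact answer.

-9*log(3) + 4*log(2)

Factor the denominator: w**2 + 3*w = (w + 3)w.
Partial fractions: 3*(-3*w - 5)/(w*(w + 3)) = -4/(w + 3) - 5/w.
An antiderivative is F(w) = -5*log(w) - 4*log(w + 3).
Then F(3) - F(1) = (-9*log(3) - 4*log(2)) - (-8*log(2)) = -9*log(3) + 4*log(2).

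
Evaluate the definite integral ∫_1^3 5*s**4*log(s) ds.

Integrate by parts once (u = ln s, dv = 5*s**4 ds).
An antiderivative is F(s) = s**5*(5*log(s) - 1)/5.
Then F(3) - F(1) = (-243/5 + 243*log(3)) - (-1/5) = -242/5 + 243*log(3).

-242/5 + 243*log(3)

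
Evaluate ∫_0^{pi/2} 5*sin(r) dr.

An antiderivative is F(r) = -5*cos(r).
Then F(pi/2) - F(0) = (0) - (-5) = 5.

5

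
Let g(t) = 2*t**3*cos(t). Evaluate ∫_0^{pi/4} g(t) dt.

-6*sqrt(2) - 3*sqrt(2)*pi/2 + sqrt(2)*pi**3/64 + 3*sqrt(2)*pi**2/16 + 12

Integrate by parts 3 times (u = t^3, dv = 2*cos(t) dt).
An antiderivative is F(t) = 2*t**3*sin(t) + 6*t**2*cos(t) - 12*t*sin(t) - 12*cos(t).
Then F(pi/4) - F(0) = (sqrt(2)*(-384 - 96*pi + pi**3 + 12*pi**2)/64) - (-12) = -6*sqrt(2) - 3*sqrt(2)*pi/2 + sqrt(2)*pi**3/64 + 3*sqrt(2)*pi**2/16 + 12.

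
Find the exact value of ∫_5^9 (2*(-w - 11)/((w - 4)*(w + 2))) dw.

-5*log(5) - 3*log(7) + 3*log(11)

Factor the denominator: w**2 - 2*w - 8 = (w + 2)(w - 4).
Partial fractions: 2*(-w - 11)/((w - 4)*(w + 2)) = 3/(w + 2) - 5/(w - 4).
An antiderivative is F(w) = -5*log(w - 4) + 3*log(w + 2).
Then F(9) - F(5) = (-5*log(5) + 3*log(11)) - (3*log(7)) = -5*log(5) - 3*log(7) + 3*log(11).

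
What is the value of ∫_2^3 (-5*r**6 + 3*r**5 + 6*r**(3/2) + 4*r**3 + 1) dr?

-15011/14 - 48*sqrt(2)/5 + 108*sqrt(3)/5

By the power rule, an antiderivative is F(r) = -5*r**7/7 + r**6/2 + 12*r**(5/2)/5 + r**4 + r.
Then F(3) - F(2) = (-15591/14 + 108*sqrt(3)/5) - (-290/7 + 48*sqrt(2)/5) = -15011/14 - 48*sqrt(2)/5 + 108*sqrt(3)/5.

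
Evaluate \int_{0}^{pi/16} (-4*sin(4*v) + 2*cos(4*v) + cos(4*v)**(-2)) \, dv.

An antiderivative is F(v) = sin(4*v)/2 + cos(4*v) + tan(4*v)/4.
Then F(pi/16) - F(0) = (1/4 + 3*sqrt(2)/4) - (1) = -3/4 + 3*sqrt(2)/4.

-3/4 + 3*sqrt(2)/4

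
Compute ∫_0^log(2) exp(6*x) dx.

21/2

Let u = exp(x), so du = exp(x) dx. When x = 0, u = 1; when x = log(2), u = 2.
The integral becomes ∫ u**5 du from 1 to 2, with antiderivative u**6/6.
Back in x: F(x) = exp(6*x)/6.
Then F(log(2)) - F(0) = (32/3) - (1/6) = 21/2.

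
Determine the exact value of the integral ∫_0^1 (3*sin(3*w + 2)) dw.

cos(2) - cos(5)

Let u = 3*w + 2, so du = 3 dw. When w = 0, u = 2; when w = 1, u = 5.
The integral becomes ∫ sin(u) du from 2 to 5, with antiderivative -cos(u).
Back in w: F(w) = -cos(3*w + 2).
Then F(1) - F(0) = (-cos(5)) - (-cos(2)) = cos(2) - cos(5).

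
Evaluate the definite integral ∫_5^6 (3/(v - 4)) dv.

An antiderivative is F(v) = 3*log(v - 4).
Then F(6) - F(5) = (log(8)) - (0) = log(8).

log(8)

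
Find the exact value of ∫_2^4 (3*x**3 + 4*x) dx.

By the power rule, an antiderivative is F(x) = 3*x**4/4 + 2*x**2.
Then F(4) - F(2) = (224) - (20) = 204.

204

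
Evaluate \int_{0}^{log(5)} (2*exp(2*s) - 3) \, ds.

An antiderivative is F(s) = exp(2*s) - 3*s.
Then F(log(5)) - F(0) = (25 - 3*log(5)) - (1) = 24 - 3*log(5).

24 - 3*log(5)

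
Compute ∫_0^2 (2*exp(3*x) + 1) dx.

An antiderivative is F(x) = 2*exp(3*x)/3 + x.
Then F(2) - F(0) = (2 + 2*exp(6)/3) - (2/3) = 4/3 + 2*exp(6)/3.

4/3 + 2*exp(6)/3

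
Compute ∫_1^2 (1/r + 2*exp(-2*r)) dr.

An antiderivative is F(r) = log(r) - exp(-2*r).
Then F(2) - F(1) = (-exp(-4) + log(2)) - (-exp(-2)) = -exp(-4) + exp(-2) + log(2).

-exp(-4) + exp(-2) + log(2)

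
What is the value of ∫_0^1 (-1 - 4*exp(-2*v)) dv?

An antiderivative is F(v) = -v + 2*exp(-2*v).
Then F(1) - F(0) = (-1 + 2*exp(-2)) - (2) = -3 + 2*exp(-2).

-3 + 2*exp(-2)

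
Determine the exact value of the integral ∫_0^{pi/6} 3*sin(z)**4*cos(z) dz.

3/160

Let u = sin(z), so du = cos(z) dz. When z = 0, u = 0; when z = pi/6, u = 1/2.
The integral becomes 3·∫ u**4 du from 0 to 1/2, with antiderivative 3*u**5/5.
Back in z: F(z) = 3*sin(z)**5/5.
Then F(pi/6) - F(0) = (3/160) - (0) = 3/160.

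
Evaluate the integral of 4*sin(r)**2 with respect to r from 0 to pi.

2*pi

Use the identity sin^2(r) = (1 - cos(2*r))/2.
An antiderivative is F(r) = 2*r - sin(2*r).
Then F(pi) - F(0) = (2*pi) - (0) = 2*pi.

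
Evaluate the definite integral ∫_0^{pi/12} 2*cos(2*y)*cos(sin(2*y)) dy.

Let u = sin(2*y), so du = 2*cos(2*y) dy. When y = 0, u = 0; when y = pi/12, u = 1/2.
The integral becomes ∫ cos(u) du from 0 to 1/2, with antiderivative sin(u).
Back in y: F(y) = sin(sin(2*y)).
Then F(pi/12) - F(0) = (sin(1/2)) - (0) = sin(1/2).

sin(1/2)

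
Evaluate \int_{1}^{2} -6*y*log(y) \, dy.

9/2 - 12*log(2)

Integrate by parts once (u = ln y, dv = -6*y dy).
An antiderivative is F(y) = -3*y**2*(2*log(y) - 1)/2.
Then F(2) - F(1) = (6 - 12*log(2)) - (3/2) = 9/2 - 12*log(2).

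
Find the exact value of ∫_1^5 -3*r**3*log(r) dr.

Integrate by parts once (u = ln r, dv = -3*r**3 dr).
An antiderivative is F(r) = -3*r**4*(4*log(r) - 1)/16.
Then F(5) - F(1) = (1875/16 - 1875*log(5)/4) - (3/16) = 117 - 1875*log(5)/4.

117 - 1875*log(5)/4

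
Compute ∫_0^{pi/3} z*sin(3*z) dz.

pi/9

Integrate by parts once (u = z, dv = sin(3*z) dz).
An antiderivative is F(z) = -z*cos(3*z)/3 + sin(3*z)/9.
Then F(pi/3) - F(0) = (pi/9) - (0) = pi/9.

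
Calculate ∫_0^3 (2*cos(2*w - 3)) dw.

2*sin(3)

Let u = 2*w - 3, so du = 2 dw. When w = 0, u = -3; when w = 3, u = 3.
The integral becomes ∫ cos(u) du from -3 to 3, with antiderivative sin(u).
Back in w: F(w) = sin(2*w - 3).
Then F(3) - F(0) = (sin(3)) - (-sin(3)) = 2*sin(3).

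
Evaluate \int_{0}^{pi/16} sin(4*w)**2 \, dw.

-1/16 + pi/32

Use the identity sin^2(4*w) = (1 - cos(8*w))/2.
An antiderivative is F(w) = w/2 - sin(8*w)/16.
Then F(pi/16) - F(0) = (-1/16 + pi/32) - (0) = -1/16 + pi/32.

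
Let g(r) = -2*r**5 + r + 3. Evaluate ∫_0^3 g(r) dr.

-459/2

By the power rule, an antiderivative is F(r) = -r**6/3 + r**2/2 + 3*r.
Then F(3) - F(0) = (-459/2) - (0) = -459/2.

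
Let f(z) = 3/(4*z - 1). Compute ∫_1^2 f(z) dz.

An antiderivative is F(z) = 3*log(4*z - 1)/4.
Then F(2) - F(1) = (3*log(7)/4) - (3*log(3)/4) = -3*log(3)/4 + 3*log(7)/4.

-3*log(3)/4 + 3*log(7)/4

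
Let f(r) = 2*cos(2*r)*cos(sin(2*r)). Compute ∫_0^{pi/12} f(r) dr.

Let u = sin(2*r), so du = 2*cos(2*r) dr. When r = 0, u = 0; when r = pi/12, u = 1/2.
The integral becomes ∫ cos(u) du from 0 to 1/2, with antiderivative sin(u).
Back in r: F(r) = sin(sin(2*r)).
Then F(pi/12) - F(0) = (sin(1/2)) - (0) = sin(1/2).

sin(1/2)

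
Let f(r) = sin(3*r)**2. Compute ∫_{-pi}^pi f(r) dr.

pi

Use the identity sin^2(3*r) = (1 - cos(6*r))/2.
An antiderivative is F(r) = r/2 - sin(6*r)/12.
Then F(pi) - F(-pi) = (pi/2) - (-pi/2) = pi.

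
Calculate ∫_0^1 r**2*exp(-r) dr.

2 - 5*exp(-1)

Integrate by parts twice (u = r^2, dv = exp(-r) dr).
An antiderivative is F(r) = (-r**2 - 2*r - 2)*exp(-r).
Then F(1) - F(0) = (-5*exp(-1)) - (-2) = 2 - 5*exp(-1).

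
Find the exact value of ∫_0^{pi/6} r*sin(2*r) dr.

Integrate by parts once (u = r, dv = sin(2*r) dr).
An antiderivative is F(r) = -r*cos(2*r)/2 + sin(2*r)/4.
Then F(pi/6) - F(0) = (-pi/24 + sqrt(3)/8) - (0) = -pi/24 + sqrt(3)/8.

-pi/24 + sqrt(3)/8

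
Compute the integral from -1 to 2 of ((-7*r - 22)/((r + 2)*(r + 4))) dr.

-11*log(2)

Factor the denominator: r**2 + 6*r + 8 = (r + 4)(r + 2).
Partial fractions: (-7*r - 22)/((r + 2)*(r + 4)) = -3/(r + 4) - 4/(r + 2).
An antiderivative is F(r) = -4*log(r + 2) - 3*log(r + 4).
Then F(2) - F(-1) = (-11*log(2) - 3*log(3)) - (-log(27)) = -11*log(2).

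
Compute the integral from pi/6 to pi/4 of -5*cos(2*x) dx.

An antiderivative is F(x) = -5*sin(2*x)/2.
Then F(pi/4) - F(pi/6) = (-5/2) - (-5*sqrt(3)/4) = -5/2 + 5*sqrt(3)/4.

-5/2 + 5*sqrt(3)/4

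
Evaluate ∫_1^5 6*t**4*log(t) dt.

-18744/25 + 3750*log(5)

Integrate by parts once (u = ln t, dv = 6*t**4 dt).
An antiderivative is F(t) = 6*t**5*(5*log(t) - 1)/25.
Then F(5) - F(1) = (-750 + 3750*log(5)) - (-6/25) = -18744/25 + 3750*log(5).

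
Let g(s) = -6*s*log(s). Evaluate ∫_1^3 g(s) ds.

12 - 27*log(3)

Integrate by parts once (u = ln s, dv = -6*s ds).
An antiderivative is F(s) = -3*s**2*(2*log(s) - 1)/2.
Then F(3) - F(1) = (27/2 - 27*log(3)) - (3/2) = 12 - 27*log(3).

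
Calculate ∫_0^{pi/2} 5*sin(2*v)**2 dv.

Use the identity sin^2(2*v) = (1 - cos(4*v))/2.
An antiderivative is F(v) = 5*v/2 - 5*sin(4*v)/8.
Then F(pi/2) - F(0) = (5*pi/4) - (0) = 5*pi/4.

5*pi/4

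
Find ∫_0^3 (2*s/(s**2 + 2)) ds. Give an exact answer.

log(11/2)

Let u = s**2 + 2, so du = 2*s ds. When s = 0, u = 2; when s = 3, u = 11.
The integral becomes ∫ 1/u du from 2 to 11, with antiderivative log(u).
Back in s: F(s) = log(s**2 + 2).
Then F(3) - F(0) = (log(11)) - (log(2)) = log(11/2).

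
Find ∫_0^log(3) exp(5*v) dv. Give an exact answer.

Let u = exp(v), so du = exp(v) dv. When v = 0, u = 1; when v = log(3), u = 3.
The integral becomes ∫ u**4 du from 1 to 3, with antiderivative u**5/5.
Back in v: F(v) = exp(5*v)/5.
Then F(log(3)) - F(0) = (243/5) - (1/5) = 242/5.

242/5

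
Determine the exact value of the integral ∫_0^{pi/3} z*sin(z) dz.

Integrate by parts once (u = z, dv = sin(z) dz).
An antiderivative is F(z) = -z*cos(z) + sin(z).
Then F(pi/3) - F(0) = (-pi/6 + sqrt(3)/2) - (0) = -pi/6 + sqrt(3)/2.

-pi/6 + sqrt(3)/2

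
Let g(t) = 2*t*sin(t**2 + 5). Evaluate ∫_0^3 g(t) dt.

Let u = t**2 + 5, so du = 2*t dt. When t = 0, u = 5; when t = 3, u = 14.
The integral becomes ∫ sin(u) du from 5 to 14, with antiderivative -cos(u).
Back in t: F(t) = -cos(t**2 + 5).
Then F(3) - F(0) = (-cos(14)) - (-cos(5)) = -cos(14) + cos(5).

-cos(14) + cos(5)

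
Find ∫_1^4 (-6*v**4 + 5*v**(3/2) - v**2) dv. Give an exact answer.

-5933/5

By the power rule, an antiderivative is F(v) = 2*v**(5/2) - 6*v**5/5 - v**3/3.
Then F(4) - F(1) = (-17792/15) - (7/15) = -5933/5.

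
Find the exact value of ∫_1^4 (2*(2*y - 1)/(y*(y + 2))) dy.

Factor the denominator: y**2 + 2*y = (y + 2)y.
Partial fractions: 2*(2*y - 1)/(y*(y + 2)) = 5/(y + 2) - 1/y.
An antiderivative is F(y) = -log(y) + 5*log(y + 2).
Then F(4) - F(1) = (3*log(2) + 5*log(3)) - (5*log(3)) = log(8).

log(8)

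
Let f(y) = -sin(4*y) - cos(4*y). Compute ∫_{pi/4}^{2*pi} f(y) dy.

An antiderivative is F(y) = -sin(4*y)/4 + cos(4*y)/4.
Then F(2*pi) - F(pi/4) = (1/4) - (-1/4) = 1/2.

1/2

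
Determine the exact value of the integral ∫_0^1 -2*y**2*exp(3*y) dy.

4/27 - 10*exp(3)/27

Integrate by parts twice (u = y^2, dv = -2*exp(3*y) dy).
An antiderivative is F(y) = (-18*y**2 + 12*y - 4)*exp(3*y)/27.
Then F(1) - F(0) = (-10*exp(3)/27) - (-4/27) = 4/27 - 10*exp(3)/27.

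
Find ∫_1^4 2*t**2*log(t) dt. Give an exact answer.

-14 + 256*log(2)/3

Integrate by parts once (u = ln t, dv = 2*t**2 dt).
An antiderivative is F(t) = 2*t**3*(3*log(t) - 1)/9.
Then F(4) - F(1) = (-128/9 + 256*log(2)/3) - (-2/9) = -14 + 256*log(2)/3.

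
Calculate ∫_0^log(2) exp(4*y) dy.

Let u = exp(y), so du = exp(y) dy. When y = 0, u = 1; when y = log(2), u = 2.
The integral becomes ∫ u**3 du from 1 to 2, with antiderivative u**4/4.
Back in y: F(y) = exp(4*y)/4.
Then F(log(2)) - F(0) = (4) - (1/4) = 15/4.

15/4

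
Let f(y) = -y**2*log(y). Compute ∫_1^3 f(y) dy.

26/9 - 9*log(3)

Integrate by parts once (u = ln y, dv = -y**2 dy).
An antiderivative is F(y) = -y**3*(3*log(y) - 1)/9.
Then F(3) - F(1) = (3 - 9*log(3)) - (1/9) = 26/9 - 9*log(3).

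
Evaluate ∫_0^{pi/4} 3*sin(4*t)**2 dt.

Use the identity sin^2(4*t) = (1 - cos(8*t))/2.
An antiderivative is F(t) = 3*t/2 - 3*sin(8*t)/16.
Then F(pi/4) - F(0) = (3*pi/8) - (0) = 3*pi/8.

3*pi/8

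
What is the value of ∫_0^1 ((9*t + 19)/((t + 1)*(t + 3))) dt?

Factor the denominator: t**2 + 4*t + 3 = (t + 3)(t + 1).
Partial fractions: (9*t + 19)/((t + 1)*(t + 3)) = 4/(t + 3) + 5/(t + 1).
An antiderivative is F(t) = 5*log(t + 1) + 4*log(t + 3).
Then F(1) - F(0) = (13*log(2)) - (log(81)) = -4*log(3) + 13*log(2).

-4*log(3) + 13*log(2)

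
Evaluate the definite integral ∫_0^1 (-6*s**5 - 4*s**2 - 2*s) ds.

-10/3

By the power rule, an antiderivative is F(s) = -s**6 - 4*s**3/3 - s**2.
Then F(1) - F(0) = (-10/3) - (0) = -10/3.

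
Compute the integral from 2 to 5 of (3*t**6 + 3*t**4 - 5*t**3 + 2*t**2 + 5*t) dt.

By the power rule, an antiderivative is F(t) = 3*t**7/7 + 3*t**5/5 - 5*t**4/4 + 2*t**3/3 + 5*t**2/2.
Then F(5) - F(2) = (2916625/84) - (7286/105) = 4851327/140.

4851327/140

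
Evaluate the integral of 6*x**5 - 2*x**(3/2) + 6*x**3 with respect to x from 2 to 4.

16*sqrt(2)/5 + 21832/5

By the power rule, an antiderivative is F(x) = x**6 - 4*x**(5/2)/5 + 3*x**4/2.
Then F(4) - F(2) = (22272/5) - (88 - 16*sqrt(2)/5) = 16*sqrt(2)/5 + 21832/5.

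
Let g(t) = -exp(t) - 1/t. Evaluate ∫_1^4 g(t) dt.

An antiderivative is F(t) = -exp(t) - log(t).
Then F(4) - F(1) = (-exp(4) - log(4)) - (-exp(1)) = -exp(4) - log(4) + exp(1).

-exp(4) - log(4) + exp(1)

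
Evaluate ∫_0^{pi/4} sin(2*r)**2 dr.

pi/8

Use the identity sin^2(2*r) = (1 - cos(4*r))/2.
An antiderivative is F(r) = r/2 - sin(4*r)/8.
Then F(pi/4) - F(0) = (pi/8) - (0) = pi/8.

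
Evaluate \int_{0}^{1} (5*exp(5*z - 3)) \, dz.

-(1 - exp(5))*exp(-3)

Let u = 5*z - 3, so du = 5 dz. When z = 0, u = -3; when z = 1, u = 2.
The integral becomes ∫ exp(u) du from -3 to 2, with antiderivative exp(u).
Back in z: F(z) = exp(5*z - 3).
Then F(1) - F(0) = (exp(2)) - (exp(-3)) = -(1 - exp(5))*exp(-3).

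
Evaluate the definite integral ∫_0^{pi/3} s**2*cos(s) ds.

Integrate by parts twice (u = s^2, dv = cos(s) ds).
An antiderivative is F(s) = s**2*sin(s) + 2*s*cos(s) - 2*sin(s).
Then F(pi/3) - F(0) = (-sqrt(3) + sqrt(3)*pi**2/18 + pi/3) - (0) = -sqrt(3) + sqrt(3)*pi**2/18 + pi/3.

-sqrt(3) + sqrt(3)*pi**2/18 + pi/3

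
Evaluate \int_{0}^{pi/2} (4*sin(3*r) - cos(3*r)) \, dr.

5/3

An antiderivative is F(r) = -sin(3*r)/3 - 4*cos(3*r)/3.
Then F(pi/2) - F(0) = (1/3) - (-4/3) = 5/3.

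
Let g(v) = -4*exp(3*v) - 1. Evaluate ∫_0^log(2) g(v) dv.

-28/3 - log(2)

An antiderivative is F(v) = -4*exp(3*v)/3 - v.
Then F(log(2)) - F(0) = (-32/3 - log(2)) - (-4/3) = -28/3 - log(2).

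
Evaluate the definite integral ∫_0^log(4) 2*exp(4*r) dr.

255/2

Let u = exp(r), so du = exp(r) dr. When r = 0, u = 1; when r = log(4), u = 4.
The integral becomes 2·∫ u**3 du from 1 to 4, with antiderivative u**4/2.
Back in r: F(r) = exp(4*r)/2.
Then F(log(4)) - F(0) = (128) - (1/2) = 255/2.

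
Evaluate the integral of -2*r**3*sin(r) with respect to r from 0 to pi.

Integrate by parts 3 times (u = r^3, dv = -2*sin(r) dr).
An antiderivative is F(r) = 2*r**3*cos(r) - 6*r**2*sin(r) - 12*r*cos(r) + 12*sin(r).
Then F(pi) - F(0) = (2*pi*(6 - pi**2)) - (0) = 2*pi*(6 - pi**2).

2*pi*(6 - pi**2)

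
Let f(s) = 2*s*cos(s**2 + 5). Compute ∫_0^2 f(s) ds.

sin(9) - sin(5)

Let u = s**2 + 5, so du = 2*s ds. When s = 0, u = 5; when s = 2, u = 9.
The integral becomes ∫ cos(u) du from 5 to 9, with antiderivative sin(u).
Back in s: F(s) = sin(s**2 + 5).
Then F(2) - F(0) = (sin(9)) - (sin(5)) = sin(9) - sin(5).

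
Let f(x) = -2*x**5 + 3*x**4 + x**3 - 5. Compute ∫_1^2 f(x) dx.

By the power rule, an antiderivative is F(x) = -x**6/3 + 3*x**5/5 + x**4/4 - 5*x.
Then F(2) - F(1) = (-122/15) - (-269/60) = -73/20.

-73/20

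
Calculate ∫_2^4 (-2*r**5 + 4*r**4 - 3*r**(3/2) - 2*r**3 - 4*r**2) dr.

-11752/15 + 24*sqrt(2)/5

By the power rule, an antiderivative is F(r) = -r**6/3 - 6*r**(5/2)/5 + 4*r**5/5 - r**4/2 - 4*r**3/3.
Then F(4) - F(2) = (-11968/15) - (-72/5 - 24*sqrt(2)/5) = -11752/15 + 24*sqrt(2)/5.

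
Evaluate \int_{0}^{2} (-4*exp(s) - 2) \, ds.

An antiderivative is F(s) = -2*s - 4*exp(s).
Then F(2) - F(0) = (-4*exp(2) - 4) - (-4) = -4*exp(2).

-4*exp(2)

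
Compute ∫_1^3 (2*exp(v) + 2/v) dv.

-2*exp(1) + 2*log(3) + 2*exp(3)

An antiderivative is F(v) = 2*exp(v) + 2*log(v).
Then F(3) - F(1) = (2*log(3) + 2*exp(3)) - (2*exp(1)) = -2*exp(1) + 2*log(3) + 2*exp(3).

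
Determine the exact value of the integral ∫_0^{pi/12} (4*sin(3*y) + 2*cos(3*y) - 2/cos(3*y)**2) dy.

2/3 - sqrt(2)/3

An antiderivative is F(y) = 2*sin(3*y)/3 - 4*cos(3*y)/3 - 2*tan(3*y)/3.
Then F(pi/12) - F(0) = (-2/3 - sqrt(2)/3) - (-4/3) = 2/3 - sqrt(2)/3.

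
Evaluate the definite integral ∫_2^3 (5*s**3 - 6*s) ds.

265/4

By the power rule, an antiderivative is F(s) = 5*s**4/4 - 3*s**2.
Then F(3) - F(2) = (297/4) - (8) = 265/4.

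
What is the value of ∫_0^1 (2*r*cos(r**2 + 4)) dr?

sin(5) - sin(4)

Let u = r**2 + 4, so du = 2*r dr. When r = 0, u = 4; when r = 1, u = 5.
The integral becomes ∫ cos(u) du from 4 to 5, with antiderivative sin(u).
Back in r: F(r) = sin(r**2 + 4).
Then F(1) - F(0) = (sin(5)) - (sin(4)) = sin(5) - sin(4).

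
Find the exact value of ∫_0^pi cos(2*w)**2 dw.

Use the identity cos^2(2*w) = (1 + cos(4*w))/2.
An antiderivative is F(w) = w/2 + sin(4*w)/8.
Then F(pi) - F(0) = (pi/2) - (0) = pi/2.

pi/2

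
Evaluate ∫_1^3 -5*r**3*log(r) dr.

25 - 405*log(3)/4

Integrate by parts once (u = ln r, dv = -5*r**3 dr).
An antiderivative is F(r) = -5*r**4*(4*log(r) - 1)/16.
Then F(3) - F(1) = (405/16 - 405*log(3)/4) - (5/16) = 25 - 405*log(3)/4.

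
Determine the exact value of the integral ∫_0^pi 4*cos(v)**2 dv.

2*pi

Use the identity cos^2(v) = (1 + cos(2*v))/2.
An antiderivative is F(v) = 2*v + sin(2*v).
Then F(pi) - F(0) = (2*pi) - (0) = 2*pi.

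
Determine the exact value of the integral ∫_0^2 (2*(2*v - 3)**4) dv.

244/5

Let u = 2*v - 3, so du = 2 dv. When v = 0, u = -3; when v = 2, u = 1.
The integral becomes ∫ u**4 du from -3 to 1, with antiderivative u**5/5.
Back in v: F(v) = (2*v - 3)**5/5.
Then F(2) - F(0) = (1/5) - (-243/5) = 244/5.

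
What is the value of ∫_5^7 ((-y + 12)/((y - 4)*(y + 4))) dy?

Factor the denominator: y**2 - 16 = (y + 4)(y - 4).
Partial fractions: (-y + 12)/((y - 4)*(y + 4)) = -2/(y + 4) + 1/(y - 4).
An antiderivative is F(y) = log(y - 4) - 2*log(y + 4).
Then F(7) - F(5) = (-2*log(11) + log(3)) - (-log(81)) = -2*log(11) + 5*log(3).

-2*log(11) + 5*log(3)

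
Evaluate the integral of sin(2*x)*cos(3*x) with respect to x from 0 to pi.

-4/5

Use the identity sin(2*x)cos(3*x) = [sin(5*x) + sin(-x)]/2.
An antiderivative is F(x) = cos(x)/2 - cos(5*x)/10.
Then F(pi) - F(0) = (-2/5) - (2/5) = -4/5.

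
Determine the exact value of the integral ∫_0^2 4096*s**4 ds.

131072/5

Let u = 4*s, so du = 4 ds. When s = 0, u = 0; when s = 2, u = 8.
The integral becomes 4·∫ u**4 du from 0 to 8, with antiderivative 4*u**5/5.
Back in s: F(s) = 4096*s**5/5.
Then F(2) - F(0) = (131072/5) - (0) = 131072/5.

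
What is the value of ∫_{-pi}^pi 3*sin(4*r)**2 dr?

Use the identity sin^2(4*r) = (1 - cos(8*r))/2.
An antiderivative is F(r) = 3*r/2 - 3*sin(8*r)/16.
Then F(pi) - F(-pi) = (3*pi/2) - (-3*pi/2) = 3*pi.

3*pi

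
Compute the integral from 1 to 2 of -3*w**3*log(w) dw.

Integrate by parts once (u = ln w, dv = -3*w**3 dw).
An antiderivative is F(w) = -3*w**4*(4*log(w) - 1)/16.
Then F(2) - F(1) = (3 - 12*log(2)) - (3/16) = 45/16 - 12*log(2).

45/16 - 12*log(2)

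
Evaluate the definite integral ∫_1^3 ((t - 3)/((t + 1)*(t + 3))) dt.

log(27/32)

Factor the denominator: t**2 + 4*t + 3 = (t + 3)(t + 1).
Partial fractions: (t - 3)/((t + 1)*(t + 3)) = 3/(t + 3) - 2/(t + 1).
An antiderivative is F(t) = -2*log(t + 1) + 3*log(t + 3).
Then F(3) - F(1) = (log(27/2)) - (log(16)) = log(27/32).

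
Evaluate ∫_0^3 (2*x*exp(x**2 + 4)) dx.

-exp(4) + exp(13)

Let u = x**2 + 4, so du = 2*x dx. When x = 0, u = 4; when x = 3, u = 13.
The integral becomes ∫ exp(u) du from 4 to 13, with antiderivative exp(u).
Back in x: F(x) = exp(x**2 + 4).
Then F(3) - F(0) = (exp(13)) - (exp(4)) = -exp(4) + exp(13).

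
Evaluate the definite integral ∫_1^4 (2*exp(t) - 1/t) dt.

-2*exp(1) - 2*log(2) + 2*exp(4)

An antiderivative is F(t) = 2*exp(t) - log(t).
Then F(4) - F(1) = (-log(4) + 2*exp(4)) - (2*exp(1)) = -2*exp(1) - 2*log(2) + 2*exp(4).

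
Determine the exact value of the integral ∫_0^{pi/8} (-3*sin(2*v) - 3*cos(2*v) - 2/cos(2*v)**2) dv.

-5/2

An antiderivative is F(v) = -3*sin(2*v)/2 + 3*cos(2*v)/2 - tan(2*v).
Then F(pi/8) - F(0) = (-1) - (3/2) = -5/2.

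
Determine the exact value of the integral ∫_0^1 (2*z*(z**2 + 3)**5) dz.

3367/6

Let u = z**2 + 3, so du = 2*z dz. When z = 0, u = 3; when z = 1, u = 4.
The integral becomes ∫ u**5 du from 3 to 4, with antiderivative u**6/6.
Back in z: F(z) = (z**2 + 3)**6/6.
Then F(1) - F(0) = (2048/3) - (243/2) = 3367/6.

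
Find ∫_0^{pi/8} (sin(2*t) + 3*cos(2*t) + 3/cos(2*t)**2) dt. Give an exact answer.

An antiderivative is F(t) = 3*sin(2*t)/2 - cos(2*t)/2 + 3*tan(2*t)/2.
Then F(pi/8) - F(0) = (sqrt(2)/2 + 3/2) - (-1/2) = sqrt(2)/2 + 2.

sqrt(2)/2 + 2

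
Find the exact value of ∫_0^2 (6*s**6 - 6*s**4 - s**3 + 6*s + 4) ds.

3056/35

By the power rule, an antiderivative is F(s) = 6*s**7/7 - 6*s**5/5 - s**4/4 + 3*s**2 + 4*s.
Then F(2) - F(0) = (3056/35) - (0) = 3056/35.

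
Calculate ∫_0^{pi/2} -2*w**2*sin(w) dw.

4 - 2*pi

Integrate by parts twice (u = w^2, dv = -2*sin(w) dw).
An antiderivative is F(w) = 2*w**2*cos(w) - 4*w*sin(w) - 4*cos(w).
Then F(pi/2) - F(0) = (-2*pi) - (-4) = 4 - 2*pi.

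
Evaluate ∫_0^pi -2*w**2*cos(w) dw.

4*pi

Integrate by parts twice (u = w^2, dv = -2*cos(w) dw).
An antiderivative is F(w) = -2*w**2*sin(w) - 4*w*cos(w) + 4*sin(w).
Then F(pi) - F(0) = (4*pi) - (0) = 4*pi.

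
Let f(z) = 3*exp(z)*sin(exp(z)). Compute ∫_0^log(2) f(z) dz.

Let u = exp(z), so du = exp(z) dz. When z = 0, u = 1; when z = log(2), u = 2.
The integral becomes 3·∫ sin(u) du from 1 to 2, with antiderivative -3*cos(u).
Back in z: F(z) = -3*cos(exp(z)).
Then F(log(2)) - F(0) = (-3*cos(2)) - (-3*cos(1)) = -3*cos(2) + 3*cos(1).

-3*cos(2) + 3*cos(1)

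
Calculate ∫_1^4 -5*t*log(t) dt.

75/4 - 80*log(2)

Integrate by parts once (u = ln t, dv = -5*t dt).
An antiderivative is F(t) = -5*t**2*(2*log(t) - 1)/4.
Then F(4) - F(1) = (20 - 80*log(2)) - (5/4) = 75/4 - 80*log(2).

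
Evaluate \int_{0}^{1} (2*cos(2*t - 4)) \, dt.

Let u = 2*t - 4, so du = 2 dt. When t = 0, u = -4; when t = 1, u = -2.
The integral becomes ∫ cos(u) du from -4 to -2, with antiderivative sin(u).
Back in t: F(t) = sin(2*t - 4).
Then F(1) - F(0) = (-sin(2)) - (-sin(4)) = -sin(2) + sin(4).

-sin(2) + sin(4)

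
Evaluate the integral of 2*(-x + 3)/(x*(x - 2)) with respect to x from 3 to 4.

log(27/32)

Factor the denominator: x**2 - 2*x = x(x - 2).
Partial fractions: 2*(-x + 3)/(x*(x - 2)) = -3/x + 1/(x - 2).
An antiderivative is F(x) = -3*log(x) + log(x - 2).
Then F(4) - F(3) = (-log(32)) - (-log(27)) = log(27/32).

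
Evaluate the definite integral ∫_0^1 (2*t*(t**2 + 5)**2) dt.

91/3

Let u = t**2 + 5, so du = 2*t dt. When t = 0, u = 5; when t = 1, u = 6.
The integral becomes ∫ u**2 du from 5 to 6, with antiderivative u**3/3.
Back in t: F(t) = (t**2 + 5)**3/3.
Then F(1) - F(0) = (72) - (125/3) = 91/3.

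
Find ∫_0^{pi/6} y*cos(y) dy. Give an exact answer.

-1 + pi/12 + sqrt(3)/2

Integrate by parts once (u = y, dv = cos(y) dy).
An antiderivative is F(y) = y*sin(y) + cos(y).
Then F(pi/6) - F(0) = (pi/12 + sqrt(3)/2) - (1) = -1 + pi/12 + sqrt(3)/2.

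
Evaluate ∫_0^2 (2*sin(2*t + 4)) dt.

Let u = 2*t + 4, so du = 2 dt. When t = 0, u = 4; when t = 2, u = 8.
The integral becomes ∫ sin(u) du from 4 to 8, with antiderivative -cos(u).
Back in t: F(t) = -cos(2*t + 4).
Then F(2) - F(0) = (-cos(8)) - (-cos(4)) = cos(4) - cos(8).

cos(4) - cos(8)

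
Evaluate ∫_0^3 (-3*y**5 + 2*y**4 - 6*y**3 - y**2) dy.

-1989/5

By the power rule, an antiderivative is F(y) = -y**6/2 + 2*y**5/5 - 3*y**4/2 - y**3/3.
Then F(3) - F(0) = (-1989/5) - (0) = -1989/5.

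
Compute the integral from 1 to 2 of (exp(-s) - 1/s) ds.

An antiderivative is F(s) = -log(s) - exp(-s).
Then F(2) - F(1) = (-log(2) - exp(-2)) - (-exp(-1)) = -log(2) - exp(-2) + exp(-1).

-log(2) - exp(-2) + exp(-1)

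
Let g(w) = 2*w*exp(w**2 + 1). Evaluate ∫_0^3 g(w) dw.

-exp(1) + exp(10)

Let u = w**2 + 1, so du = 2*w dw. When w = 0, u = 1; when w = 3, u = 10.
The integral becomes ∫ exp(u) du from 1 to 10, with antiderivative exp(u).
Back in w: F(w) = exp(w**2 + 1).
Then F(3) - F(0) = (exp(10)) - (exp(1)) = -exp(1) + exp(10).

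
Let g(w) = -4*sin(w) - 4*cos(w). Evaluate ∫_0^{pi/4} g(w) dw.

-4

An antiderivative is F(w) = -4*sin(w) + 4*cos(w).
Then F(pi/4) - F(0) = (0) - (4) = -4.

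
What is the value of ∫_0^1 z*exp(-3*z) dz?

Integrate by parts once (u = z, dv = exp(-3*z) dz).
An antiderivative is F(z) = (-3*z - 1)*exp(-3*z)/9.
Then F(1) - F(0) = (-4*exp(-3)/9) - (-1/9) = (-4 + exp(3))*exp(-3)/9.

(-4 + exp(3))*exp(-3)/9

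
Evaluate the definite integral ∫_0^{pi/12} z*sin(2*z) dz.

Integrate by parts once (u = z, dv = sin(2*z) dz).
An antiderivative is F(z) = -z*cos(2*z)/2 + sin(2*z)/4.
Then F(pi/12) - F(0) = (-sqrt(3)*pi/48 + 1/8) - (0) = -sqrt(3)*pi/48 + 1/8.

-sqrt(3)*pi/48 + 1/8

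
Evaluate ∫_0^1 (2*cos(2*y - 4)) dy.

Let u = 2*y - 4, so du = 2 dy. When y = 0, u = -4; when y = 1, u = -2.
The integral becomes ∫ cos(u) du from -4 to -2, with antiderivative sin(u).
Back in y: F(y) = sin(2*y - 4).
Then F(1) - F(0) = (-sin(2)) - (-sin(4)) = -sin(2) + sin(4).

-sin(2) + sin(4)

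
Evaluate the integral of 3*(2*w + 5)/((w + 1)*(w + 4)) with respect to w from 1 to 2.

Factor the denominator: w**2 + 5*w + 4 = (w + 4)(w + 1).
Partial fractions: 3*(2*w + 5)/((w + 1)*(w + 4)) = 3/(w + 4) + 3/(w + 1).
An antiderivative is F(w) = 3*log(w + 1) + 3*log(w + 4).
Then F(2) - F(1) = (3*log(2) + 6*log(3)) - (3*log(2) + 3*log(5)) = -3*log(5) + 6*log(3).

-3*log(5) + 6*log(3)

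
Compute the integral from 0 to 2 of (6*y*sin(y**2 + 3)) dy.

Let u = y**2 + 3, so du = 2*y dy. When y = 0, u = 3; when y = 2, u = 7.
The integral becomes 3·∫ sin(u) du from 3 to 7, with antiderivative -3*cos(u).
Back in y: F(y) = -3*cos(y**2 + 3).
Then F(2) - F(0) = (-3*cos(7)) - (-3*cos(3)) = 3*cos(3) - 3*cos(7).

3*cos(3) - 3*cos(7)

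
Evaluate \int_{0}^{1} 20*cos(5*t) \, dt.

Let u = 5*t, so du = 5 dt. When t = 0, u = 0; when t = 1, u = 5.
The integral becomes 4·∫ cos(u) du from 0 to 5, with antiderivative 4*sin(u).
Back in t: F(t) = 4*sin(5*t).
Then F(1) - F(0) = (4*sin(5)) - (0) = 4*sin(5).

4*sin(5)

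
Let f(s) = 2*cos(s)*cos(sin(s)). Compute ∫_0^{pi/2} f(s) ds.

Let u = sin(s), so du = cos(s) ds. When s = 0, u = 0; when s = pi/2, u = 1.
The integral becomes 2·∫ cos(u) du from 0 to 1, with antiderivative 2*sin(u).
Back in s: F(s) = 2*sin(sin(s)).
Then F(pi/2) - F(0) = (2*sin(1)) - (0) = 2*sin(1).

2*sin(1)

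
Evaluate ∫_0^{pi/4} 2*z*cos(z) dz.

-2 + sqrt(2)*pi/4 + sqrt(2)

Integrate by parts once (u = z, dv = 2*cos(z) dz).
An antiderivative is F(z) = 2*z*sin(z) + 2*cos(z).
Then F(pi/4) - F(0) = (sqrt(2)*(pi + 4)/4) - (2) = -2 + sqrt(2)*pi/4 + sqrt(2).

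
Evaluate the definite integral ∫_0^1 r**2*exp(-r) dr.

Integrate by parts twice (u = r^2, dv = exp(-r) dr).
An antiderivative is F(r) = (-r**2 - 2*r - 2)*exp(-r).
Then F(1) - F(0) = (-5*exp(-1)) - (-2) = 2 - 5*exp(-1).

2 - 5*exp(-1)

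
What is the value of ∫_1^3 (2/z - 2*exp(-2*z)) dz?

An antiderivative is F(z) = 2*log(z) + exp(-2*z).
Then F(3) - F(1) = (exp(-6) + 2*log(3)) - (exp(-2)) = -exp(-2) + exp(-6) + 2*log(3).

-exp(-2) + exp(-6) + 2*log(3)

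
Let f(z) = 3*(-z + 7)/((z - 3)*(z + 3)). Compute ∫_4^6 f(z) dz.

-8*log(3) + 5*log(7)

Factor the denominator: z**2 - 9 = (z + 3)(z - 3).
Partial fractions: 3*(-z + 7)/((z - 3)*(z + 3)) = -5/(z + 3) + 2/(z - 3).
An antiderivative is F(z) = 2*log(z - 3) - 5*log(z + 3).
Then F(6) - F(4) = (-8*log(3)) - (-5*log(7)) = -8*log(3) + 5*log(7).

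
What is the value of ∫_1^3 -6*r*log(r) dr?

Integrate by parts once (u = ln r, dv = -6*r dr).
An antiderivative is F(r) = -3*r**2*(2*log(r) - 1)/2.
Then F(3) - F(1) = (27/2 - 27*log(3)) - (3/2) = 12 - 27*log(3).

12 - 27*log(3)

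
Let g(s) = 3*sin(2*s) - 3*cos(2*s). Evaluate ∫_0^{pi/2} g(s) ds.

An antiderivative is F(s) = -3*sin(2*s)/2 - 3*cos(2*s)/2.
Then F(pi/2) - F(0) = (3/2) - (-3/2) = 3.

3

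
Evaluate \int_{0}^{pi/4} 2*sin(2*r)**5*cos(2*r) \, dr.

1/6

Let u = sin(2*r), so du = 2*cos(2*r) dr. When r = 0, u = 0; when r = pi/4, u = 1.
The integral becomes ∫ u**5 du from 0 to 1, with antiderivative u**6/6.
Back in r: F(r) = sin(2*r)**6/6.
Then F(pi/4) - F(0) = (1/6) - (0) = 1/6.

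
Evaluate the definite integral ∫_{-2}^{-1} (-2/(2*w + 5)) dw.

-log(3)

An antiderivative is F(w) = -log(2*w + 5).
Then F(-1) - F(-2) = (-log(3)) - (0) = -log(3).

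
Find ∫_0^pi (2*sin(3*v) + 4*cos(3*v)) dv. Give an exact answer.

4/3

An antiderivative is F(v) = 4*sin(3*v)/3 - 2*cos(3*v)/3.
Then F(pi) - F(0) = (2/3) - (-2/3) = 4/3.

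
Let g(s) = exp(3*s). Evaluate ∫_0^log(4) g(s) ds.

21

Let u = exp(s), so du = exp(s) ds. When s = 0, u = 1; when s = log(4), u = 4.
The integral becomes ∫ u**2 du from 1 to 4, with antiderivative u**3/3.
Back in s: F(s) = exp(3*s)/3.
Then F(log(4)) - F(0) = (64/3) - (1/3) = 21.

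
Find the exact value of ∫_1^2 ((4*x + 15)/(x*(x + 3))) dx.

-log(5) + 7*log(2)

Factor the denominator: x**2 + 3*x = (x + 3)x.
Partial fractions: (4*x + 15)/(x*(x + 3)) = -1/(x + 3) + 5/x.
An antiderivative is F(x) = 5*log(x) - log(x + 3).
Then F(2) - F(1) = (log(32/5)) - (-log(4)) = -log(5) + 7*log(2).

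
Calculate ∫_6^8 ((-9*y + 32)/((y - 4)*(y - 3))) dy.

-5*log(5) - 4*log(2) + 5*log(3)

Factor the denominator: y**2 - 7*y + 12 = (y - 3)(y - 4).
Partial fractions: (-9*y + 32)/((y - 4)*(y - 3)) = -5/(y - 3) - 4/(y - 4).
An antiderivative is F(y) = -4*log(y - 4) - 5*log(y - 3).
Then F(8) - F(6) = (-5*log(5) - 8*log(2)) - (-5*log(3) - 4*log(2)) = -5*log(5) - 4*log(2) + 5*log(3).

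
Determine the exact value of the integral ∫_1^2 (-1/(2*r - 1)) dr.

-log(3)/2

An antiderivative is F(r) = -log(2*r - 1)/2.
Then F(2) - F(1) = (-log(3)/2) - (0) = -log(3)/2.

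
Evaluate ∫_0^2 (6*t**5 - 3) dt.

By the power rule, an antiderivative is F(t) = t**6 - 3*t.
Then F(2) - F(0) = (58) - (0) = 58.

58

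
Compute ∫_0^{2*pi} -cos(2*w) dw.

0

An antiderivative is F(w) = -sin(2*w)/2.
Then F(2*pi) - F(0) = (0) - (0) = 0.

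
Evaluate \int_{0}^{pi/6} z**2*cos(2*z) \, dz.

-sqrt(3)/8 + sqrt(3)*pi**2/144 + pi/24

Integrate by parts twice (u = z^2, dv = cos(2*z) dz).
An antiderivative is F(z) = z**2*sin(2*z)/2 + z*cos(2*z)/2 - sin(2*z)/4.
Then F(pi/6) - F(0) = (-sqrt(3)/8 + sqrt(3)*pi**2/144 + pi/24) - (0) = -sqrt(3)/8 + sqrt(3)*pi**2/144 + pi/24.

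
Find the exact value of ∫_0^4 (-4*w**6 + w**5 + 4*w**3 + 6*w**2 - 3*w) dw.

By the power rule, an antiderivative is F(w) = -4*w**7/7 + w**6/6 + w**4 + 2*w**3 - 3*w**2/2.
Then F(4) - F(0) = (-174712/21) - (0) = -174712/21.

-174712/21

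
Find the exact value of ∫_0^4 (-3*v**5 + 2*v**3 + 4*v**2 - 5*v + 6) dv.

-5552/3

By the power rule, an antiderivative is F(v) = -v**6/2 + v**4/2 + 4*v**3/3 - 5*v**2/2 + 6*v.
Then F(4) - F(0) = (-5552/3) - (0) = -5552/3.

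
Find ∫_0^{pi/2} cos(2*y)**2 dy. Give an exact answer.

Use the identity cos^2(2*y) = (1 + cos(4*y))/2.
An antiderivative is F(y) = y/2 + sin(4*y)/8.
Then F(pi/2) - F(0) = (pi/4) - (0) = pi/4.

pi/4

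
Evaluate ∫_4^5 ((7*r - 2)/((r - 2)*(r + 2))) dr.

-7*log(2) - log(3) + 4*log(7)

Factor the denominator: r**2 - 4 = (r + 2)(r - 2).
Partial fractions: (7*r - 2)/((r - 2)*(r + 2)) = 4/(r + 2) + 3/(r - 2).
An antiderivative is F(r) = 3*log(r - 2) + 4*log(r + 2).
Then F(5) - F(4) = (3*log(3) + 4*log(7)) - (4*log(3) + 7*log(2)) = -7*log(2) - log(3) + 4*log(7).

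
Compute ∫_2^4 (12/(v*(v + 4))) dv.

Factor the denominator: v**2 + 4*v = (v + 4)v.
Partial fractions: 12/(v*(v + 4)) = -3/(v + 4) + 3/v.
An antiderivative is F(v) = 3*log(v) - 3*log(v + 4).
Then F(4) - F(2) = (-log(8)) - (-log(27)) = log(27/8).

log(27/8)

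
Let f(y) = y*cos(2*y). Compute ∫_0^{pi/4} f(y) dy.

Integrate by parts once (u = y, dv = cos(2*y) dy).
An antiderivative is F(y) = y*sin(2*y)/2 + cos(2*y)/4.
Then F(pi/4) - F(0) = (pi/8) - (1/4) = -1/4 + pi/8.

-1/4 + pi/8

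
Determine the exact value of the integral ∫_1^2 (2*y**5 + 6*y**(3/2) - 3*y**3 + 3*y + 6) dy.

48*sqrt(2)/5 + 357/20

By the power rule, an antiderivative is F(y) = y**6/3 + 12*y**(5/2)/5 - 3*y**4/4 + 3*y**2/2 + 6*y.
Then F(2) - F(1) = (48*sqrt(2)/5 + 82/3) - (569/60) = 48*sqrt(2)/5 + 357/20.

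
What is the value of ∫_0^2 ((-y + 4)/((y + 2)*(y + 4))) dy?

Factor the denominator: y**2 + 6*y + 8 = (y + 4)(y + 2).
Partial fractions: (-y + 4)/((y + 2)*(y + 4)) = -4/(y + 4) + 3/(y + 2).
An antiderivative is F(y) = 3*log(y + 2) - 4*log(y + 4).
Then F(2) - F(0) = (log(4/81)) - (-log(32)) = -4*log(3) + 7*log(2).

-4*log(3) + 7*log(2)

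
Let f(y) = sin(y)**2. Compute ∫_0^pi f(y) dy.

pi/2

Use the identity sin^2(y) = (1 - cos(2*y))/2.
An antiderivative is F(y) = y/2 - sin(2*y)/4.
Then F(pi) - F(0) = (pi/2) - (0) = pi/2.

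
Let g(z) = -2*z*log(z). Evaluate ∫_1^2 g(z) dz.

3/2 - log(16)

Integrate by parts once (u = ln z, dv = -2*z dz).
An antiderivative is F(z) = -z**2*(2*log(z) - 1)/2.
Then F(2) - F(1) = (2 - log(16)) - (1/2) = 3/2 - log(16).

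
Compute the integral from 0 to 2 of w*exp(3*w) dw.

Integrate by parts once (u = w, dv = exp(3*w) dw).
An antiderivative is F(w) = (3*w - 1)*exp(3*w)/9.
Then F(2) - F(0) = (5*exp(6)/9) - (-1/9) = 1/9 + 5*exp(6)/9.

1/9 + 5*exp(6)/9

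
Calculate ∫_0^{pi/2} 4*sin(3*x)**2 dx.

Use the identity sin^2(3*x) = (1 - cos(6*x))/2.
An antiderivative is F(x) = 2*x - sin(6*x)/3.
Then F(pi/2) - F(0) = (pi) - (0) = pi.

pi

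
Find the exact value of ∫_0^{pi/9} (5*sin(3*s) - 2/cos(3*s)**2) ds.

An antiderivative is F(s) = -5*cos(3*s)/3 - 2*tan(3*s)/3.
Then F(pi/9) - F(0) = (-2*sqrt(3)/3 - 5/6) - (-5/3) = 5/6 - 2*sqrt(3)/3.

5/6 - 2*sqrt(3)/3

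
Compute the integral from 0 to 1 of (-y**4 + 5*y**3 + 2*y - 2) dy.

By the power rule, an antiderivative is F(y) = -y**5/5 + 5*y**4/4 + y**2 - 2*y.
Then F(1) - F(0) = (1/20) - (0) = 1/20.

1/20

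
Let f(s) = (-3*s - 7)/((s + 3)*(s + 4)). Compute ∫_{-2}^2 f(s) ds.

Factor the denominator: s**2 + 7*s + 12 = (s + 4)(s + 3).
Partial fractions: (-3*s - 7)/((s + 3)*(s + 4)) = -5/(s + 4) + 2/(s + 3).
An antiderivative is F(s) = 2*log(s + 3) - 5*log(s + 4).
Then F(2) - F(-2) = (-5*log(3) - 5*log(2) + 2*log(5)) - (-log(32)) = -5*log(3) + 2*log(5).

-5*log(3) + 2*log(5)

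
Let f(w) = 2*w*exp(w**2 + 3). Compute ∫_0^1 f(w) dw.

Let u = w**2 + 3, so du = 2*w dw. When w = 0, u = 3; when w = 1, u = 4.
The integral becomes ∫ exp(u) du from 3 to 4, with antiderivative exp(u).
Back in w: F(w) = exp(w**2 + 3).
Then F(1) - F(0) = (exp(4)) - (exp(3)) = -exp(3) + exp(4).

-exp(3) + exp(4)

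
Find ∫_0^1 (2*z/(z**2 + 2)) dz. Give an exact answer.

log(3/2)

Let u = z**2 + 2, so du = 2*z dz. When z = 0, u = 2; when z = 1, u = 3.
The integral becomes ∫ 1/u du from 2 to 3, with antiderivative log(u).
Back in z: F(z) = log(z**2 + 2).
Then F(1) - F(0) = (log(3)) - (log(2)) = log(3/2).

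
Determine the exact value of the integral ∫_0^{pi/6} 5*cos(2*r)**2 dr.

5*sqrt(3)/16 + 5*pi/12

Use the identity cos^2(2*r) = (1 + cos(4*r))/2.
An antiderivative is F(r) = 5*r/2 + 5*sin(4*r)/8.
Then F(pi/6) - F(0) = (5*sqrt(3)/16 + 5*pi/12) - (0) = 5*sqrt(3)/16 + 5*pi/12.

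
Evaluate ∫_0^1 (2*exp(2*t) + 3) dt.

2 + exp(2)

An antiderivative is F(t) = exp(2*t) + 3*t.
Then F(1) - F(0) = (3 + exp(2)) - (1) = 2 + exp(2).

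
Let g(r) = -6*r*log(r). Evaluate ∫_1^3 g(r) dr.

12 - 27*log(3)

Integrate by parts once (u = ln r, dv = -6*r dr).
An antiderivative is F(r) = -3*r**2*(2*log(r) - 1)/2.
Then F(3) - F(1) = (27/2 - 27*log(3)) - (3/2) = 12 - 27*log(3).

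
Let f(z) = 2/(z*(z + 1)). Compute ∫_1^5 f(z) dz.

Factor the denominator: z**2 + z = (z + 1)z.
Partial fractions: 2/(z*(z + 1)) = -2/(z + 1) + 2/z.
An antiderivative is F(z) = 2*log(z) - 2*log(z + 1).
Then F(5) - F(1) = (log(25/36)) - (-log(4)) = log(25/9).

log(25/9)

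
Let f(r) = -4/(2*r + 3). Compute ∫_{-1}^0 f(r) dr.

An antiderivative is F(r) = -2*log(2*r + 3).
Then F(0) - F(-1) = (-log(9)) - (0) = -log(9).

-log(9)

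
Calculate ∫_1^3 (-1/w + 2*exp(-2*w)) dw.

-log(3) - exp(-6) + exp(-2)

An antiderivative is F(w) = -log(w) - exp(-2*w).
Then F(3) - F(1) = (-log(3) - exp(-6)) - (-exp(-2)) = -log(3) - exp(-6) + exp(-2).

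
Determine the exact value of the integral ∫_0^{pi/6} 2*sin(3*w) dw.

An antiderivative is F(w) = -2*cos(3*w)/3.
Then F(pi/6) - F(0) = (0) - (-2/3) = 2/3.

2/3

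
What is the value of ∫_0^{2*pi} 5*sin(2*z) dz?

0

An antiderivative is F(z) = -5*cos(2*z)/2.
Then F(2*pi) - F(0) = (-5/2) - (-5/2) = 0.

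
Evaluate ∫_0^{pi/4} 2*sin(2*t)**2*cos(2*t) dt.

1/3

Let u = sin(2*t), so du = 2*cos(2*t) dt. When t = 0, u = 0; when t = pi/4, u = 1.
The integral becomes ∫ u**2 du from 0 to 1, with antiderivative u**3/3.
Back in t: F(t) = sin(2*t)**3/3.
Then F(pi/4) - F(0) = (1/3) - (0) = 1/3.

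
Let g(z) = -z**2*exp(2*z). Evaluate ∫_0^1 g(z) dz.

1/4 - exp(2)/4

Integrate by parts twice (u = z^2, dv = -exp(2*z) dz).
An antiderivative is F(z) = (-2*z**2 + 2*z - 1)*exp(2*z)/4.
Then F(1) - F(0) = (-exp(2)/4) - (-1/4) = 1/4 - exp(2)/4.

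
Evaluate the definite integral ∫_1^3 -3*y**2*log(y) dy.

26/3 - 27*log(3)

Integrate by parts once (u = ln y, dv = -3*y**2 dy).
An antiderivative is F(y) = -y**3*(3*log(y) - 1)/3.
Then F(3) - F(1) = (9 - 27*log(3)) - (1/3) = 26/3 - 27*log(3).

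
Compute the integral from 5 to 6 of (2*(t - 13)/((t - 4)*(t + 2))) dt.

-5*log(7) + 12*log(2)

Factor the denominator: t**2 - 2*t - 8 = (t + 2)(t - 4).
Partial fractions: 2*(t - 13)/((t - 4)*(t + 2)) = 5/(t + 2) - 3/(t - 4).
An antiderivative is F(t) = -3*log(t - 4) + 5*log(t + 2).
Then F(6) - F(5) = (12*log(2)) - (5*log(7)) = -5*log(7) + 12*log(2).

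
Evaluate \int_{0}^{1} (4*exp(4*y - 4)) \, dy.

Let u = 4*y - 4, so du = 4 dy. When y = 0, u = -4; when y = 1, u = 0.
The integral becomes ∫ exp(u) du from -4 to 0, with antiderivative exp(u).
Back in y: F(y) = exp(4*y - 4).
Then F(1) - F(0) = (1) - (exp(-4)) = 1 - exp(-4).

1 - exp(-4)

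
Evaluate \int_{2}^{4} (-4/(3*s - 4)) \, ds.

An antiderivative is F(s) = -4*log(3*s - 4)/3.
Then F(4) - F(2) = (-log(16)) - (-4*log(2)/3) = -8*log(2)/3.

-8*log(2)/3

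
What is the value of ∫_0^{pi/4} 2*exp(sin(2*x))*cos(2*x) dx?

-1 + E

Let u = sin(2*x), so du = 2*cos(2*x) dx. When x = 0, u = 0; when x = pi/4, u = 1.
The integral becomes ∫ exp(u) du from 0 to 1, with antiderivative exp(u).
Back in x: F(x) = exp(sin(2*x)).
Then F(pi/4) - F(0) = (E) - (1) = -1 + E.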